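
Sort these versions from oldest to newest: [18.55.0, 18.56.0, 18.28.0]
[18.28.0, 18.55.0, 18.56.0]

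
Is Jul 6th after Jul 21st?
No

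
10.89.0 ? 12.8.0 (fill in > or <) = <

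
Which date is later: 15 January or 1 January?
15 January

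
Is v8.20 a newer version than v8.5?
Yes. Version numbers are compared segment by segment as integers, not as decimals: minor version 20 > 5, so v8.20 > v8.5 (even though the decimal 8.20 < 8.5).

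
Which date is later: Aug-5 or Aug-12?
Aug-12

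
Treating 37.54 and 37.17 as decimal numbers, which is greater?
37.54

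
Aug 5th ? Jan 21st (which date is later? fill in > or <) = >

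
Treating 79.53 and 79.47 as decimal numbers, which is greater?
79.53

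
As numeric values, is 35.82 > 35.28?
True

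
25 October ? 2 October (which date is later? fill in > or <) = >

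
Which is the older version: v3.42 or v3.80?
v3.42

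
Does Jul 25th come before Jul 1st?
No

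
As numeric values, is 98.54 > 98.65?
False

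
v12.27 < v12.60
True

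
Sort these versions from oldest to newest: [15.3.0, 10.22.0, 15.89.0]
[10.22.0, 15.3.0, 15.89.0]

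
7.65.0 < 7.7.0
False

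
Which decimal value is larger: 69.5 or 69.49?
69.5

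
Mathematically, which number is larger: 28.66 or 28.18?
28.66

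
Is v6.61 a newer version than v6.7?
Yes. Version numbers are compared segment by segment as integers, not as decimals: minor version 61 > 7, so v6.61 > v6.7 (even though the decimal 6.61 < 6.7).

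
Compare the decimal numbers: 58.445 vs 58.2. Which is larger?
58.445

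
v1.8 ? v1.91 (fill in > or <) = <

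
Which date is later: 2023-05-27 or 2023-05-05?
2023-05-27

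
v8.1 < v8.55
True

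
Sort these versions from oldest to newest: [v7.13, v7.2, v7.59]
[v7.2, v7.13, v7.59]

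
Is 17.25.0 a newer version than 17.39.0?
No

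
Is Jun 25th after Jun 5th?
Yes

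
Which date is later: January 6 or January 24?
January 24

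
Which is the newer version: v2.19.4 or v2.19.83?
v2.19.83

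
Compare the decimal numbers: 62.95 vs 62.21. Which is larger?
62.95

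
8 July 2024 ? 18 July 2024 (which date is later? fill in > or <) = <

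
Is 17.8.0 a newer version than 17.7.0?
Yes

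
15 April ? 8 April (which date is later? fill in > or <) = >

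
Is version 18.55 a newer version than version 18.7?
Yes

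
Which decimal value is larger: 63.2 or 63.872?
63.872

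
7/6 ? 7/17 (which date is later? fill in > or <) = <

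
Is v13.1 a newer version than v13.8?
No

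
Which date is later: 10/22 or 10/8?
10/22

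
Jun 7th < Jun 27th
True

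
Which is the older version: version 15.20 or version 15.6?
version 15.6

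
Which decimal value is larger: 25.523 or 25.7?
25.7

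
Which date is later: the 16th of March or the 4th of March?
the 16th of March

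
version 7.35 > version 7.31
True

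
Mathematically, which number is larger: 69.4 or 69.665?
69.665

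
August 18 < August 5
False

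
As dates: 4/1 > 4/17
False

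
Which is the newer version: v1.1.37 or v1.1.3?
v1.1.37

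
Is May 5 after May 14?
No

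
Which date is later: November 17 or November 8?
November 17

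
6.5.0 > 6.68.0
False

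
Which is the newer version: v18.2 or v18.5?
v18.5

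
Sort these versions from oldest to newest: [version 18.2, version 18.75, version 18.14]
[version 18.2, version 18.14, version 18.75]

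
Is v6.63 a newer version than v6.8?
Yes. Version numbers are compared segment by segment as integers, not as decimals: minor version 63 > 8, so v6.63 > v6.8 (even though the decimal 6.63 < 6.8).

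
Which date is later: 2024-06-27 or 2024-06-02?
2024-06-27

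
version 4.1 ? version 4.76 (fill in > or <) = <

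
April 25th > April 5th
True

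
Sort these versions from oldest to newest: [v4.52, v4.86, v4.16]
[v4.16, v4.52, v4.86]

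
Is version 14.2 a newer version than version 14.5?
No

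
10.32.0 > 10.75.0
False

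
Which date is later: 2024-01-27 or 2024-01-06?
2024-01-27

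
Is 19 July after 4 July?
Yes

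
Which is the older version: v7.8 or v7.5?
v7.5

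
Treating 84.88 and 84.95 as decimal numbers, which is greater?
84.95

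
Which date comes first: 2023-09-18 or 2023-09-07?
2023-09-07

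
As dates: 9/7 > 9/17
False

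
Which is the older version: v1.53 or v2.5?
v1.53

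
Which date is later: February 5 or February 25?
February 25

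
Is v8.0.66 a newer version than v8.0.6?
Yes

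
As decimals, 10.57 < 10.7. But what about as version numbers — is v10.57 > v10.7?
True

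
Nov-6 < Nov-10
True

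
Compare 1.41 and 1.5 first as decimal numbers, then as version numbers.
As decimals: 1.41 < 1.5. As versions: v1.41 > v1.5 (minor version 41 > 5).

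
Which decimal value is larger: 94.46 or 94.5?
94.5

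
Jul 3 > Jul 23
False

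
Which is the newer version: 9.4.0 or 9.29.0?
9.29.0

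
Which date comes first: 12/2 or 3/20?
3/20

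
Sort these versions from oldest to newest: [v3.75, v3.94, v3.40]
[v3.40, v3.75, v3.94]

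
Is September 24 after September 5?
Yes. Day 24 comes after day 5 in September — this is a date comparison, not a decimal one (the decimal 9.24 would be smaller than 9.5).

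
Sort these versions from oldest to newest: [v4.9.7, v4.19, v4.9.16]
[v4.9.7, v4.9.16, v4.19]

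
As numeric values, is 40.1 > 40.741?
False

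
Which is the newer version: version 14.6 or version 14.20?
version 14.20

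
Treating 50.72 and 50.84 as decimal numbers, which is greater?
50.84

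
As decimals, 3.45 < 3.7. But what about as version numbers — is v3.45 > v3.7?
True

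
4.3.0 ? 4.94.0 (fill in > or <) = <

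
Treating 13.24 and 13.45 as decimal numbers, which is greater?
13.45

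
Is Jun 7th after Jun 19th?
No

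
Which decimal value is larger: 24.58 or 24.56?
24.58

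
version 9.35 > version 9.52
False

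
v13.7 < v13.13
True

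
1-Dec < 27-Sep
False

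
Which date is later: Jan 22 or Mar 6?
Mar 6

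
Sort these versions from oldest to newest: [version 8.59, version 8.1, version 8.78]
[version 8.1, version 8.59, version 8.78]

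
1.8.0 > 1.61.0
False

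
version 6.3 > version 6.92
False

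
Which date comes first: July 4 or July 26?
July 4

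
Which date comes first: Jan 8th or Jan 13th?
Jan 8th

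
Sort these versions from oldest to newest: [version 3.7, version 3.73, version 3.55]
[version 3.7, version 3.55, version 3.73]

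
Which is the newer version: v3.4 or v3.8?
v3.8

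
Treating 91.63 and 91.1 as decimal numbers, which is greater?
91.63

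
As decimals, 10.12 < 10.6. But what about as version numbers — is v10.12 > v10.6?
True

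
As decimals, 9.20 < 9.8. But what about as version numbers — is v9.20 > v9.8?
True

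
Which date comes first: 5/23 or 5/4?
5/4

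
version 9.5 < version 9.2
False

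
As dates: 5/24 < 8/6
True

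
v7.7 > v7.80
False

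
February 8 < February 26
True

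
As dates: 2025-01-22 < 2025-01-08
False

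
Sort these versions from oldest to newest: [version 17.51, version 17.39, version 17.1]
[version 17.1, version 17.39, version 17.51]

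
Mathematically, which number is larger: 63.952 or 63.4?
63.952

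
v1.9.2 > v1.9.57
False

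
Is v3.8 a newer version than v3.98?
No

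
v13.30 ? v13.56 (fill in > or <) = <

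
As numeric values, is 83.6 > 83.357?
True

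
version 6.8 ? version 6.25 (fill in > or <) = <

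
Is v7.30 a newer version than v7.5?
Yes. Version numbers are compared segment by segment as integers, not as decimals: minor version 30 > 5, so v7.30 > v7.5 (even though the decimal 7.30 < 7.5).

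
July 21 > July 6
True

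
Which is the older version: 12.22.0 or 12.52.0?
12.22.0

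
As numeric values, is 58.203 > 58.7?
False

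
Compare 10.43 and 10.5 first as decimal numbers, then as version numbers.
As decimals: 10.43 < 10.5. As versions: v10.43 > v10.5 (minor version 43 > 5).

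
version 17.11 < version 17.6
False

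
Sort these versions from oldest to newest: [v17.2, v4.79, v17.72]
[v4.79, v17.2, v17.72]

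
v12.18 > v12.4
True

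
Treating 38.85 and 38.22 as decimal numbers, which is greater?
38.85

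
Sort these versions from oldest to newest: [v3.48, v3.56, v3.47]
[v3.47, v3.48, v3.56]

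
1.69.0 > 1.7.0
True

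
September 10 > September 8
True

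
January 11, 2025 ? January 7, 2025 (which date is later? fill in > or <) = >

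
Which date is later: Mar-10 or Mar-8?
Mar-10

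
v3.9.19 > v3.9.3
True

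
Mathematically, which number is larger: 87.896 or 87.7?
87.896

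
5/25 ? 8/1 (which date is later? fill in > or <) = <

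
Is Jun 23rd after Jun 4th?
Yes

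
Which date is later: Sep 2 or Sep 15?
Sep 15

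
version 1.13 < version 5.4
True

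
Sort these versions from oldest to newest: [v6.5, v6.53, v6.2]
[v6.2, v6.5, v6.53]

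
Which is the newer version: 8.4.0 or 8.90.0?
8.90.0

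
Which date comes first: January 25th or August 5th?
January 25th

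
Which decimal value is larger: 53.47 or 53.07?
53.47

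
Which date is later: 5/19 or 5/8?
5/19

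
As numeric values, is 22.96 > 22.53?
True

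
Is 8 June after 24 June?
No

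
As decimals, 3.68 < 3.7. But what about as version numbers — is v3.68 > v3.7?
True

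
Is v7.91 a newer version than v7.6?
Yes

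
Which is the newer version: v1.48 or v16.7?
v16.7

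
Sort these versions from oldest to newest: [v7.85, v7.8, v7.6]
[v7.6, v7.8, v7.85]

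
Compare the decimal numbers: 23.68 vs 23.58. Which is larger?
23.68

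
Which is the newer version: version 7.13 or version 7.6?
version 7.13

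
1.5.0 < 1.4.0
False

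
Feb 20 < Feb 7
False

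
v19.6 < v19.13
True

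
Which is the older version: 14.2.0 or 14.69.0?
14.2.0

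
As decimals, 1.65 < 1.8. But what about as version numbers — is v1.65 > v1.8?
True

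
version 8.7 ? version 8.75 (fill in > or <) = <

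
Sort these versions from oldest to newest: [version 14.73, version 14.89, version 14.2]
[version 14.2, version 14.73, version 14.89]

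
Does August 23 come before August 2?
No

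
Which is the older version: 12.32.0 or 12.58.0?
12.32.0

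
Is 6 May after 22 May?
No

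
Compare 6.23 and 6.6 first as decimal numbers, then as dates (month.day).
As decimals: 6.23 < 6.6. As dates: 6/23 is later than 6/6 (day 23 > day 6).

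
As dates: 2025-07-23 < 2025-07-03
False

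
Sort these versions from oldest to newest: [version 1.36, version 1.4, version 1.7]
[version 1.4, version 1.7, version 1.36]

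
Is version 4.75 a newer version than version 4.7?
Yes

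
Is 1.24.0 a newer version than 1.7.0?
Yes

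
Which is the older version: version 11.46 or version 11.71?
version 11.46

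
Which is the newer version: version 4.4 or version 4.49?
version 4.49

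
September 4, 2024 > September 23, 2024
False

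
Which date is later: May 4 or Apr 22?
May 4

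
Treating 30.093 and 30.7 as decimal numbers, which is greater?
30.7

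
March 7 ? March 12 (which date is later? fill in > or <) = <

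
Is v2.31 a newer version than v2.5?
Yes. Version numbers are compared segment by segment as integers, not as decimals: minor version 31 > 5, so v2.31 > v2.5 (even though the decimal 2.31 < 2.5).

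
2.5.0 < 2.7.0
True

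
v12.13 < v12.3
False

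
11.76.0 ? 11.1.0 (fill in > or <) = >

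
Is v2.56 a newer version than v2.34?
Yes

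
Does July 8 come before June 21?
No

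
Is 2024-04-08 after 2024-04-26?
No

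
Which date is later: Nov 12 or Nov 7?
Nov 12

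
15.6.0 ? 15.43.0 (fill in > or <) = <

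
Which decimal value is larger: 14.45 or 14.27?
14.45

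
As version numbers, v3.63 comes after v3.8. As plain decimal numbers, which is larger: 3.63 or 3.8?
3.8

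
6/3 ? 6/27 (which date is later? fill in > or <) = <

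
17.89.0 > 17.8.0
True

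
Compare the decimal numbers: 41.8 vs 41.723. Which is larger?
41.8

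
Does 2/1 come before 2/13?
Yes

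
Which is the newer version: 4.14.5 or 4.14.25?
4.14.25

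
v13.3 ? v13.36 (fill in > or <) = <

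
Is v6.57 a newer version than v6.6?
Yes. Version numbers are compared segment by segment as integers, not as decimals: minor version 57 > 6, so v6.57 > v6.6 (even though the decimal 6.57 < 6.6).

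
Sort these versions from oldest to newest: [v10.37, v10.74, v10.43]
[v10.37, v10.43, v10.74]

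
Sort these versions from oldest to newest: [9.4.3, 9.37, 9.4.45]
[9.4.3, 9.4.45, 9.37]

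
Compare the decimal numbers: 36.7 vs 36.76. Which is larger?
36.76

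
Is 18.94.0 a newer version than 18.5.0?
Yes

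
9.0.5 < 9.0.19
True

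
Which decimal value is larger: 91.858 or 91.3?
91.858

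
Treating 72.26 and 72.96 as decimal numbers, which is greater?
72.96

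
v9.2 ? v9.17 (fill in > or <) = <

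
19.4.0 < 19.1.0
False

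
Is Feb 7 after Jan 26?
Yes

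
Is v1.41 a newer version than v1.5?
Yes. Version numbers are compared segment by segment as integers, not as decimals: minor version 41 > 5, so v1.41 > v1.5 (even though the decimal 1.41 < 1.5).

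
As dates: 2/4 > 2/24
False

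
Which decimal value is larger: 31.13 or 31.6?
31.6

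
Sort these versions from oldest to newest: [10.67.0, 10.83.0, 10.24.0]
[10.24.0, 10.67.0, 10.83.0]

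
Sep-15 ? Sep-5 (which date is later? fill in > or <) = >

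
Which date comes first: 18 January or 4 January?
4 January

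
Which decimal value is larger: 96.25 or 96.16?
96.25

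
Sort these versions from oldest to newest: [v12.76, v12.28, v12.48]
[v12.28, v12.48, v12.76]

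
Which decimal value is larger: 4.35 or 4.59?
4.59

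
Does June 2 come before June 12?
Yes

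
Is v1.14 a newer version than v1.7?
Yes. Version numbers are compared segment by segment as integers, not as decimals: minor version 14 > 7, so v1.14 > v1.7 (even though the decimal 1.14 < 1.7).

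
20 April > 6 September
False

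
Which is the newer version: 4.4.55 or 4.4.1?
4.4.55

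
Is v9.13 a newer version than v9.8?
Yes. Version numbers are compared segment by segment as integers, not as decimals: minor version 13 > 8, so v9.13 > v9.8 (even though the decimal 9.13 < 9.8).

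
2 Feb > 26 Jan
True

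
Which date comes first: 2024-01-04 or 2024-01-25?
2024-01-04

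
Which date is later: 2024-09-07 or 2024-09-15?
2024-09-15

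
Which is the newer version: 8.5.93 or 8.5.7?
8.5.93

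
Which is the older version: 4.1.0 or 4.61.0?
4.1.0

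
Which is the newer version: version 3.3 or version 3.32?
version 3.32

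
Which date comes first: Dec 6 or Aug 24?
Aug 24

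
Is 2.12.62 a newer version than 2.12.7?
Yes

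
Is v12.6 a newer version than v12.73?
No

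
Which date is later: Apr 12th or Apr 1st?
Apr 12th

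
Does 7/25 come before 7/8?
No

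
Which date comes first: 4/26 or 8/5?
4/26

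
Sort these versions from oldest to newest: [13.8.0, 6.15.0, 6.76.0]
[6.15.0, 6.76.0, 13.8.0]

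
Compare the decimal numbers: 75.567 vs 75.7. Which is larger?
75.7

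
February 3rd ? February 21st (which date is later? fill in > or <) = <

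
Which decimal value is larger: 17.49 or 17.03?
17.49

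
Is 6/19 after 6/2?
Yes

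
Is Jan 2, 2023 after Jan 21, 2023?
No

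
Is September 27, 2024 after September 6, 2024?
Yes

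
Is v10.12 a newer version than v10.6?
Yes. Version numbers are compared segment by segment as integers, not as decimals: minor version 12 > 6, so v10.12 > v10.6 (even though the decimal 10.12 < 10.6).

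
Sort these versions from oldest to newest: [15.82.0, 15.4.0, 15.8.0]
[15.4.0, 15.8.0, 15.82.0]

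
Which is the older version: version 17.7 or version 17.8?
version 17.7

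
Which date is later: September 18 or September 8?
September 18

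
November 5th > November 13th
False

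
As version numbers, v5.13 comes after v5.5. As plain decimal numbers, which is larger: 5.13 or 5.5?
5.5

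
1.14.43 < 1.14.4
False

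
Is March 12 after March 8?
Yes. Day 12 comes after day 8 in March — this is a date comparison, not a decimal one (the decimal 3.12 would be smaller than 3.8).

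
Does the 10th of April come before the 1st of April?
No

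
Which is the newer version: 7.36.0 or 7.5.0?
7.36.0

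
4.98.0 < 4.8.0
False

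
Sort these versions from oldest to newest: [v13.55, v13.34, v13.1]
[v13.1, v13.34, v13.55]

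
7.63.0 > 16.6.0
False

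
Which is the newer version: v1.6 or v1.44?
v1.44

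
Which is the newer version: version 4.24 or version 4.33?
version 4.33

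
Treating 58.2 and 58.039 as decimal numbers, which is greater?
58.2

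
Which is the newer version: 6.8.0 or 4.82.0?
6.8.0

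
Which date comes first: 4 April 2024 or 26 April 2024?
4 April 2024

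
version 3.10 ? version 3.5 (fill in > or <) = >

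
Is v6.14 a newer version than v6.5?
Yes. Version numbers are compared segment by segment as integers, not as decimals: minor version 14 > 5, so v6.14 > v6.5 (even though the decimal 6.14 < 6.5).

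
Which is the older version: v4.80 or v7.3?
v4.80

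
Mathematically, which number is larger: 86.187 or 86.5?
86.5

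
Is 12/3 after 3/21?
Yes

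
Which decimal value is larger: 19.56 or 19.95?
19.95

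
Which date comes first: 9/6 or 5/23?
5/23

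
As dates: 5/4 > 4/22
True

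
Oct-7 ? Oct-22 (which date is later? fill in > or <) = <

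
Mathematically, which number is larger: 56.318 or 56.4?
56.4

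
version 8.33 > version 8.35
False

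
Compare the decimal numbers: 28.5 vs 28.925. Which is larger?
28.925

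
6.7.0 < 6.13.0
True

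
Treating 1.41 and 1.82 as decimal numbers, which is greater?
1.82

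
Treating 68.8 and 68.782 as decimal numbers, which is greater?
68.8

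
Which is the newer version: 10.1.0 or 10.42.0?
10.42.0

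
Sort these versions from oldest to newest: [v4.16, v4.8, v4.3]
[v4.3, v4.8, v4.16]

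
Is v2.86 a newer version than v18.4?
No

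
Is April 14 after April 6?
Yes. Day 14 comes after day 6 in April — this is a date comparison, not a decimal one (the decimal 4.14 would be smaller than 4.6).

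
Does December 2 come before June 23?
No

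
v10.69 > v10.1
True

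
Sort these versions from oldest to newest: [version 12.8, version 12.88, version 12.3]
[version 12.3, version 12.8, version 12.88]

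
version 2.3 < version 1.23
False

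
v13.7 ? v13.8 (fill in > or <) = <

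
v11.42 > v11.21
True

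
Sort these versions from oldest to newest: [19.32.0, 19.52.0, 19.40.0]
[19.32.0, 19.40.0, 19.52.0]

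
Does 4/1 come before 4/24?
Yes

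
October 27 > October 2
True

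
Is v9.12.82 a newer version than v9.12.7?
Yes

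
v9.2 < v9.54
True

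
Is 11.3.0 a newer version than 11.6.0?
No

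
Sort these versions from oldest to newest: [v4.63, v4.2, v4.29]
[v4.2, v4.29, v4.63]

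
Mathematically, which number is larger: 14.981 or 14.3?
14.981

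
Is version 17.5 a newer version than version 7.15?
Yes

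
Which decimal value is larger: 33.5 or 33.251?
33.5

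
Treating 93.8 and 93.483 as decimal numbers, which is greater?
93.8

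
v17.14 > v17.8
True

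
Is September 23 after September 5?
Yes. Day 23 comes after day 5 in September — this is a date comparison, not a decimal one (the decimal 9.23 would be smaller than 9.5).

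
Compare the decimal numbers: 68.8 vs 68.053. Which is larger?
68.8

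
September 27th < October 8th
True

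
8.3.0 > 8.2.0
True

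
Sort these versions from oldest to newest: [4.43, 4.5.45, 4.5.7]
[4.5.7, 4.5.45, 4.43]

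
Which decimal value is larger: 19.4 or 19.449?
19.449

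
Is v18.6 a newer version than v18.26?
No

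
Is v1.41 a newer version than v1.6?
Yes. Version numbers are compared segment by segment as integers, not as decimals: minor version 41 > 6, so v1.41 > v1.6 (even though the decimal 1.41 < 1.6).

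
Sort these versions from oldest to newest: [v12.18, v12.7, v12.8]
[v12.7, v12.8, v12.18]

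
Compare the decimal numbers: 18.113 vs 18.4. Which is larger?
18.4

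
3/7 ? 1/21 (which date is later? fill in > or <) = >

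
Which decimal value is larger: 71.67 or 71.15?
71.67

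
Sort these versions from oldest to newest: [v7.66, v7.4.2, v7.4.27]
[v7.4.2, v7.4.27, v7.66]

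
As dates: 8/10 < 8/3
False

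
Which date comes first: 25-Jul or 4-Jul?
4-Jul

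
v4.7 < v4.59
True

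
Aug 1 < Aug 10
True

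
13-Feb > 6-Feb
True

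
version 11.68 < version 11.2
False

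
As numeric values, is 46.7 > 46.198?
True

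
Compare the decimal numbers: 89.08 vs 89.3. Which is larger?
89.3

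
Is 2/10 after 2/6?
Yes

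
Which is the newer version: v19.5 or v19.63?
v19.63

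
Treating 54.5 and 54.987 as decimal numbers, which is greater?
54.987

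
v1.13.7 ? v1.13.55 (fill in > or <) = <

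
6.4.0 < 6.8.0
True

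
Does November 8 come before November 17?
Yes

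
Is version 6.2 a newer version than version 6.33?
No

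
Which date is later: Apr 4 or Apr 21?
Apr 21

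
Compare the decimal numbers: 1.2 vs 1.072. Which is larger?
1.2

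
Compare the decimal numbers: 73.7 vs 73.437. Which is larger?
73.7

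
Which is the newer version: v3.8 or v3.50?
v3.50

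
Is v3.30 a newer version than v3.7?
Yes. Version numbers are compared segment by segment as integers, not as decimals: minor version 30 > 7, so v3.30 > v3.7 (even though the decimal 3.30 < 3.7).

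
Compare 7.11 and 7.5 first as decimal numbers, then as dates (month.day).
As decimals: 7.11 < 7.5. As dates: 7/11 is later than 7/5 (day 11 > day 5).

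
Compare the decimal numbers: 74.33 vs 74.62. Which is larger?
74.62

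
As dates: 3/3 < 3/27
True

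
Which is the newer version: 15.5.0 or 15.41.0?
15.41.0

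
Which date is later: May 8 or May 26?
May 26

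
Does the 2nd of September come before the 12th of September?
Yes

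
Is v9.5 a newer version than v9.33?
No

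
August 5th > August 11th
False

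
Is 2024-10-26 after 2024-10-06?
Yes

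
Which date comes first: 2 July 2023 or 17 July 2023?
2 July 2023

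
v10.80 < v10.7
False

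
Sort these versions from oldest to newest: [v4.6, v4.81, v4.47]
[v4.6, v4.47, v4.81]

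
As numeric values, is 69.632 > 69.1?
True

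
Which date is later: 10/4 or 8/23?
10/4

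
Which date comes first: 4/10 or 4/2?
4/2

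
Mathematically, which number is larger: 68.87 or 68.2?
68.87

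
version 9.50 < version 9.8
False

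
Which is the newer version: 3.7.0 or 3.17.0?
3.17.0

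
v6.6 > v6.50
False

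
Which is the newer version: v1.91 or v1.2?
v1.91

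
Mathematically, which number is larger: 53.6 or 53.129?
53.6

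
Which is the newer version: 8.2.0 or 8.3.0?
8.3.0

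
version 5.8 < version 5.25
True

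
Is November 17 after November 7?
Yes. Day 17 comes after day 7 in November — this is a date comparison, not a decimal one (the decimal 11.17 would be smaller than 11.7).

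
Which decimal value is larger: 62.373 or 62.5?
62.5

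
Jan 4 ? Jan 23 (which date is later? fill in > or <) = <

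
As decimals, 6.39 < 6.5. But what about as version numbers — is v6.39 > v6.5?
True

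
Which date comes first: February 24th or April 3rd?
February 24th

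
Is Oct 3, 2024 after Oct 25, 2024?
No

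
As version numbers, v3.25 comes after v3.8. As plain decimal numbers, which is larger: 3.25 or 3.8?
3.8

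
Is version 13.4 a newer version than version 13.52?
No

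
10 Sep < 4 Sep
False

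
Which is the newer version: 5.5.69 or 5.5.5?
5.5.69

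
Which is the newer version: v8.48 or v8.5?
v8.48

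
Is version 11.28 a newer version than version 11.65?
No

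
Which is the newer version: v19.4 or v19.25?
v19.25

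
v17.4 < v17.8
True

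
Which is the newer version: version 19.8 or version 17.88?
version 19.8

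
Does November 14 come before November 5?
No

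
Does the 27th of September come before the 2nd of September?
No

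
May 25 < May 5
False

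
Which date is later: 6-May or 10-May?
10-May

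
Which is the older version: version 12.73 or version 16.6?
version 12.73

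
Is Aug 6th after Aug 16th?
No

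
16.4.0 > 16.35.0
False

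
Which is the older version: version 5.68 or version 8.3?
version 5.68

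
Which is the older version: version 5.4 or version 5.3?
version 5.3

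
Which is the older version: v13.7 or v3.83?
v3.83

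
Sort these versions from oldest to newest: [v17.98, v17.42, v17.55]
[v17.42, v17.55, v17.98]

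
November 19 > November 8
True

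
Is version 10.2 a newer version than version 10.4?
No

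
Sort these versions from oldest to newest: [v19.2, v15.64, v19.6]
[v15.64, v19.2, v19.6]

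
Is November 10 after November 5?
Yes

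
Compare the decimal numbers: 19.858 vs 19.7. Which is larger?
19.858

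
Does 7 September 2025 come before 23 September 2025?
Yes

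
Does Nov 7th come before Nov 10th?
Yes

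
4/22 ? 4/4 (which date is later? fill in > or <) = >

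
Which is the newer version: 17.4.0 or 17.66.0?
17.66.0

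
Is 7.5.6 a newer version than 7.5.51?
No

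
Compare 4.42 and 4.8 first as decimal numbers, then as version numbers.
As decimals: 4.42 < 4.8. As versions: v4.42 > v4.8 (minor version 42 > 8).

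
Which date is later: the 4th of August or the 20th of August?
the 20th of August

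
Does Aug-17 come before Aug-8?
No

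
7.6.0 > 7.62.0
False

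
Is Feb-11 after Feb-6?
Yes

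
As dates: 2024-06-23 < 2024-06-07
False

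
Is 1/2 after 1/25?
No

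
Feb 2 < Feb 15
True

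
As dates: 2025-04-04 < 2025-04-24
True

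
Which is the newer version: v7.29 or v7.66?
v7.66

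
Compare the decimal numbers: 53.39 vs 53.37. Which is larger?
53.39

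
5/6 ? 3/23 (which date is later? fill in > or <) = >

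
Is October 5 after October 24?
No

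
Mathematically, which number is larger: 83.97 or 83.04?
83.97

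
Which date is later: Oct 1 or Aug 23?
Oct 1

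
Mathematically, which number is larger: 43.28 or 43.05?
43.28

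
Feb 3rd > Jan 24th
True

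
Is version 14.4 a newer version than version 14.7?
No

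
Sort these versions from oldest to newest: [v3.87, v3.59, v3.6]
[v3.6, v3.59, v3.87]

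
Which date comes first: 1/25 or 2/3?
1/25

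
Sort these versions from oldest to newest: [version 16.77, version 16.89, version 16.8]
[version 16.8, version 16.77, version 16.89]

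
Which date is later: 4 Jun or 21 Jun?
21 Jun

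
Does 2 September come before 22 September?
Yes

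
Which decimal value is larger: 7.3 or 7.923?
7.923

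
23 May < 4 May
False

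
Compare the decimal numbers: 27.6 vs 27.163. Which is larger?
27.6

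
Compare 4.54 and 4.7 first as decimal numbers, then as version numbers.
As decimals: 4.54 < 4.7. As versions: v4.54 > v4.7 (minor version 54 > 7).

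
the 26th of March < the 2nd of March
False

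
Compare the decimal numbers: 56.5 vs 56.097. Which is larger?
56.5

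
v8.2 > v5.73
True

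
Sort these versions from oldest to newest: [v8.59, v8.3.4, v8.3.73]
[v8.3.4, v8.3.73, v8.59]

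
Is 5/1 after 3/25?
Yes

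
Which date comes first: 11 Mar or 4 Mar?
4 Mar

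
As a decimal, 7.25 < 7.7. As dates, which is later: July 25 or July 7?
July 25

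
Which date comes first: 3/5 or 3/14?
3/5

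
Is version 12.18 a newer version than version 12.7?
Yes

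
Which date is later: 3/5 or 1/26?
3/5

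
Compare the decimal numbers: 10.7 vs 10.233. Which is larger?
10.7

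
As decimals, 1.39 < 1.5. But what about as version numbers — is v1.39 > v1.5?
True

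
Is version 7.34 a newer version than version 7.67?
No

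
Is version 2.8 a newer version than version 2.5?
Yes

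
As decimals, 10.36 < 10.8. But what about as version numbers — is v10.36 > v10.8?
True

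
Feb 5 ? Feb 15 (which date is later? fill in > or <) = <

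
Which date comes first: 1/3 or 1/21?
1/3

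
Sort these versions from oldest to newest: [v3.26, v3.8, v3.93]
[v3.8, v3.26, v3.93]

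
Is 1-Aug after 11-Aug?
No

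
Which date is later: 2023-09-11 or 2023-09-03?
2023-09-11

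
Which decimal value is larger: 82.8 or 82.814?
82.814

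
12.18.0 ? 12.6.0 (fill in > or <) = >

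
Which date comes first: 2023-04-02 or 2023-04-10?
2023-04-02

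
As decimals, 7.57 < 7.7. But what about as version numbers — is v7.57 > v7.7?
True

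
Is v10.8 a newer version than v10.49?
No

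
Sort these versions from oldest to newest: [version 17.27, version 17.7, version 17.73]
[version 17.7, version 17.27, version 17.73]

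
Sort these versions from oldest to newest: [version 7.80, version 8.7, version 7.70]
[version 7.70, version 7.80, version 8.7]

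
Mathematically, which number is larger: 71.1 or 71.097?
71.1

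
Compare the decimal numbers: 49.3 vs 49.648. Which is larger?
49.648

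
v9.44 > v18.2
False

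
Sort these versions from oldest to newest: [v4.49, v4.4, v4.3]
[v4.3, v4.4, v4.49]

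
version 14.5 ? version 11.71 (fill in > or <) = >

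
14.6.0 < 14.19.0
True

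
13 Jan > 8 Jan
True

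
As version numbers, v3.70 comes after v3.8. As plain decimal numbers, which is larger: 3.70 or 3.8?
3.8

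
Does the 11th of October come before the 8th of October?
No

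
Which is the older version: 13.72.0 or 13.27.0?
13.27.0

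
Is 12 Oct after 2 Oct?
Yes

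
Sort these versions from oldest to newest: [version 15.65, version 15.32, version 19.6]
[version 15.32, version 15.65, version 19.6]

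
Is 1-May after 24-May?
No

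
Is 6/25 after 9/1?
No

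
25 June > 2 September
False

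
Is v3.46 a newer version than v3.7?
Yes. Version numbers are compared segment by segment as integers, not as decimals: minor version 46 > 7, so v3.46 > v3.7 (even though the decimal 3.46 < 3.7).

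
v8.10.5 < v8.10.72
True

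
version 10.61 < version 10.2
False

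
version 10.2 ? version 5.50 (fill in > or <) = >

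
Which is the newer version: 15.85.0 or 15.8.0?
15.85.0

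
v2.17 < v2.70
True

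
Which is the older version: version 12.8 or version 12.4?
version 12.4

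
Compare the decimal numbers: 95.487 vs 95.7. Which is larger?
95.7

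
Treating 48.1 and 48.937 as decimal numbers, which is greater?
48.937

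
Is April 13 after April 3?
Yes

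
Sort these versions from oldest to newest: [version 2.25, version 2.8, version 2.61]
[version 2.8, version 2.25, version 2.61]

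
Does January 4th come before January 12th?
Yes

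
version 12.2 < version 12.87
True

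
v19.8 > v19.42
False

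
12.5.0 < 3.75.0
False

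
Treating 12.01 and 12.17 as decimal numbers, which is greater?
12.17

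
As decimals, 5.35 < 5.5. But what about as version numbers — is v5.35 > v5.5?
True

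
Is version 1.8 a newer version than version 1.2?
Yes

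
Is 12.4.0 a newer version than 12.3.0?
Yes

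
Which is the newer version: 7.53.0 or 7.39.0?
7.53.0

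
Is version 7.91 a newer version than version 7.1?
Yes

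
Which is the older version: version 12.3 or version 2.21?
version 2.21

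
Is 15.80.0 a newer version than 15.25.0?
Yes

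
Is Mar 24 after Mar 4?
Yes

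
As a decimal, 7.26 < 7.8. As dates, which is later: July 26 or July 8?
July 26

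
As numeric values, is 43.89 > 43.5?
True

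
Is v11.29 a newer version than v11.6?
Yes. Version numbers are compared segment by segment as integers, not as decimals: minor version 29 > 6, so v11.29 > v11.6 (even though the decimal 11.29 < 11.6).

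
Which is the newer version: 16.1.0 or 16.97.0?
16.97.0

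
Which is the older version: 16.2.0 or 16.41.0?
16.2.0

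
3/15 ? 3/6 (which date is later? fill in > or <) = >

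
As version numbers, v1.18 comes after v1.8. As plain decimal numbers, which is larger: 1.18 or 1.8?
1.8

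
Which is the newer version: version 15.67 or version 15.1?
version 15.67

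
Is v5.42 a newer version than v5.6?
Yes. Version numbers are compared segment by segment as integers, not as decimals: minor version 42 > 6, so v5.42 > v5.6 (even though the decimal 5.42 < 5.6).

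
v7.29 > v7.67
False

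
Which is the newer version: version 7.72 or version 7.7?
version 7.72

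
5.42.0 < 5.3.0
False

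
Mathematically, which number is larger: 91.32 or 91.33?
91.33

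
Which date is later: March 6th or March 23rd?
March 23rd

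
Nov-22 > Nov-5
True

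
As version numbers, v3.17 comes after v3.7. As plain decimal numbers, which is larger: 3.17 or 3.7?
3.7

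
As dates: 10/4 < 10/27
True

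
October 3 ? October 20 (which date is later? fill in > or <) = <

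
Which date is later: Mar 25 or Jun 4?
Jun 4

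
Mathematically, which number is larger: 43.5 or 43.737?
43.737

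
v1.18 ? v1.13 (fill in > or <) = >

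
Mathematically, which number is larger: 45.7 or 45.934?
45.934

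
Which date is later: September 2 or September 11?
September 11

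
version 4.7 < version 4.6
False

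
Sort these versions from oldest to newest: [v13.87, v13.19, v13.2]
[v13.2, v13.19, v13.87]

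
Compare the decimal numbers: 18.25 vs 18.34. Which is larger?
18.34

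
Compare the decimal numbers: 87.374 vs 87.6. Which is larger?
87.6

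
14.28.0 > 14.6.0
True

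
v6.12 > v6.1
True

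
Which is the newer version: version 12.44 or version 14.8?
version 14.8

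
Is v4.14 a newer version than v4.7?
Yes. Version numbers are compared segment by segment as integers, not as decimals: minor version 14 > 7, so v4.14 > v4.7 (even though the decimal 4.14 < 4.7).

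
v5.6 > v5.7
False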